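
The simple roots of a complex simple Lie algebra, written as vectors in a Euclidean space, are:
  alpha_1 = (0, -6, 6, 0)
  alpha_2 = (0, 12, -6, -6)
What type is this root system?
G2

Compute the Cartan integers a_ij = 2(alpha_i, alpha_j)/(alpha_j, alpha_j); the resulting 2x2 Cartan matrix is
[[2, -1], [-3, 2]].
The roots have two lengths (squared-length ratio 3:1); the short ones are alpha_{1}. The associated Dynkin diagram is two nodes joined by a triple edge (G_2), so the type is G_2.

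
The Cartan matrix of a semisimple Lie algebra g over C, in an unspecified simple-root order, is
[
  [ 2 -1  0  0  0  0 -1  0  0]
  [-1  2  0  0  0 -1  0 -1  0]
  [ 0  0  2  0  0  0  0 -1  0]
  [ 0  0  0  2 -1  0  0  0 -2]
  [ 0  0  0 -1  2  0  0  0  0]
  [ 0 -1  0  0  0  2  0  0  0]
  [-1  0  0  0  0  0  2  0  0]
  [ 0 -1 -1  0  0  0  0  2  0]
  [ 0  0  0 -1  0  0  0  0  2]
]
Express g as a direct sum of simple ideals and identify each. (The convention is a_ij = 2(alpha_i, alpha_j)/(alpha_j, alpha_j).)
The diagram associated to this matrix has two connected components: the simple roots {alpha_4, alpha_5, alpha_9} form a chain of 3 nodes with a double edge at one end; the terminal node there is the unique short simple root (B_3), and {alpha_1, alpha_2, alpha_3, alpha_6, alpha_7, alpha_8} form a chain of 5 nodes with one extra node attached to the third node from one end (E_6). A semisimple Lie algebra decomposes uniquely as the direct sum of simple ideals, one per connected component of its Dynkin diagram, so g ≅ B_3 ⊕ E_6 (dimension 21 + 78 = 99).

B_3 (so(7)) ⊕ E_6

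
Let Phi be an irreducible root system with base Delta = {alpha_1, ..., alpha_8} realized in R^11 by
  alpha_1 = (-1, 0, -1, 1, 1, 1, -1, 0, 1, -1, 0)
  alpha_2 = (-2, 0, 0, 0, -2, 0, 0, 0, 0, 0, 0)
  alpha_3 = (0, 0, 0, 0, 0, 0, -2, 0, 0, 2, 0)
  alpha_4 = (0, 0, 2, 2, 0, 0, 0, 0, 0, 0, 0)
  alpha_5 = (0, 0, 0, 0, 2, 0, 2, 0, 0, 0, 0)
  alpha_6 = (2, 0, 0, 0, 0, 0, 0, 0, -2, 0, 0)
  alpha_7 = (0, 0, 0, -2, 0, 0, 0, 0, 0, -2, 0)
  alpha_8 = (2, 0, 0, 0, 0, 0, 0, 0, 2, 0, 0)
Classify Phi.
E8

Compute the Cartan integers a_ij = 2(alpha_i, alpha_j)/(alpha_j, alpha_j); the resulting 8x8 Cartan matrix is
[[2, 0, 0, 0, 0, -1, 0, 0], [0, 2, 0, 0, -1, -1, 0, -1], [0, 0, 2, 0, -1, 0, -1, 0], [0, 0, 0, 2, 0, 0, -1, 0], [0, -1, -1, 0, 2, 0, 0, 0], [-1, -1, 0, 0, 0, 2, 0, 0], [0, 0, -1, -1, 0, 0, 2, 0], [0, -1, 0, 0, 0, 0, 0, 2]].
All simple roots have the same length, so the diagram is simply laced. The associated Dynkin diagram is a chain of 7 nodes with one extra node attached to the third node from one end (E_8), so the type is E_8.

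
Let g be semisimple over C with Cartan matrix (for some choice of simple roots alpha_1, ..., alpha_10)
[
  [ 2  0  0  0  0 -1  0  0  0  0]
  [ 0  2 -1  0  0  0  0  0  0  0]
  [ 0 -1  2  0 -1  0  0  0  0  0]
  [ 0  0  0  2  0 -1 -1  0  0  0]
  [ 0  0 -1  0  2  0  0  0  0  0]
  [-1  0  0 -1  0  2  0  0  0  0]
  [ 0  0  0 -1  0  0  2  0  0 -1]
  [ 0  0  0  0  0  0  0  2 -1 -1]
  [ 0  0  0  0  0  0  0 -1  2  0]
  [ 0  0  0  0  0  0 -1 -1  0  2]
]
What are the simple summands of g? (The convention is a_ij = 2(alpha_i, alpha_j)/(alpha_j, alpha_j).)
A_3 (sl(4)) ⊕ A_7 (sl(8))

The diagram associated to this matrix has two connected components: the simple roots {alpha_2, alpha_3, alpha_5} form a chain of 3 nodes with single edges (A_3), and {alpha_1, alpha_4, alpha_6, alpha_7, alpha_8, alpha_9, alpha_10} form a chain of 7 nodes with single edges (A_7). A semisimple Lie algebra decomposes uniquely as the direct sum of simple ideals, one per connected component of its Dynkin diagram, so g ≅ A_3 ⊕ A_7 (dimension 15 + 63 = 78).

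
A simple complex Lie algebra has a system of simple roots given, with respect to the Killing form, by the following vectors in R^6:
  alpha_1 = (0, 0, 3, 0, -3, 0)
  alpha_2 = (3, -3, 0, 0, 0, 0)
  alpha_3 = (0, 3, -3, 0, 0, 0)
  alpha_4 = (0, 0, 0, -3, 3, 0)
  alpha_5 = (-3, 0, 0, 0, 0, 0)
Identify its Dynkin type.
B_5

Compute the Cartan integers a_ij = 2(alpha_i, alpha_j)/(alpha_j, alpha_j); the resulting 5x5 Cartan matrix is
[[2, 0, -1, -1, 0], [0, 2, -1, 0, -2], [-1, -1, 2, 0, 0], [-1, 0, 0, 2, 0], [0, -1, 0, 0, 2]].
The roots have two lengths (squared-length ratio 2:1); the short ones are alpha_{5}. The associated Dynkin diagram is a chain of 5 nodes with a double edge at one end; the terminal node there is the unique short simple root (B_5), so the type is B_5 (the algebra so(11)).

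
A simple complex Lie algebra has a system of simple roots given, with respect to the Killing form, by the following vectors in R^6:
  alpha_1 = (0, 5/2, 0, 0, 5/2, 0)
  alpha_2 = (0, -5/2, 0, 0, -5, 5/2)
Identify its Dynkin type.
type G_2

Compute the Cartan integers a_ij = 2(alpha_i, alpha_j)/(alpha_j, alpha_j); the resulting 2x2 Cartan matrix is
[[2, -1], [-3, 2]].
The roots have two lengths (squared-length ratio 3:1); the short ones are alpha_{1}. The associated Dynkin diagram is two nodes joined by a triple edge (G_2), so the type is G_2.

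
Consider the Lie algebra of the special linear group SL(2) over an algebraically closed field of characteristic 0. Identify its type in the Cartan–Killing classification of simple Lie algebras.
This is sl(2), which has dimension 2^2 - 1 = 3 and rank 2 - 1 = 1 (a Cartan subalgebra is the diagonal traceless matrices). In the classification of classical Lie algebras, the special linear algebra sl(n+1) has type A_n; here n = 1, so the Dynkin diagram is a chain of 1 nodes with single edges (A_1). Hence the type is A_1.

A_1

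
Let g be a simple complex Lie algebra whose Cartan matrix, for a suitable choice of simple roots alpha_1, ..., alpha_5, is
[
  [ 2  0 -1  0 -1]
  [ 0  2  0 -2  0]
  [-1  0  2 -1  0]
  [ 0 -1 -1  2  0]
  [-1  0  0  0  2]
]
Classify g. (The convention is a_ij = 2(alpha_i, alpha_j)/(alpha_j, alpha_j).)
The matrix has rank 5 with 2's on the diagonal. Reading the off-diagonal entries as Dynkin edges (a single edge where a_ij = a_ji = -1; a double or triple edge where a_ij * a_ji = 2 or 3), the diagram is a chain of 5 nodes with a double edge at one end; the terminal node there is the unique long simple root (C_5). One simple-root ordering that puts it in standard form is (alpha_5, alpha_1, alpha_3, alpha_4, alpha_2). So the algebra is type C_5, i.e. sp(10).

type C_5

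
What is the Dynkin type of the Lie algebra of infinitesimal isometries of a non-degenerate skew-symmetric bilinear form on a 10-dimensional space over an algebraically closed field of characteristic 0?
This is sp(10), which has dimension 10(10+1)/2 = 55 and rank 10/2 = 5. In the classification of classical Lie algebras, the symplectic algebra sp(2n) has type C_n; here n = 5, so the Dynkin diagram is a chain of 5 nodes with a double edge at one end; the terminal node there is the unique long simple root (C_5). Hence the type is C_5.

C_5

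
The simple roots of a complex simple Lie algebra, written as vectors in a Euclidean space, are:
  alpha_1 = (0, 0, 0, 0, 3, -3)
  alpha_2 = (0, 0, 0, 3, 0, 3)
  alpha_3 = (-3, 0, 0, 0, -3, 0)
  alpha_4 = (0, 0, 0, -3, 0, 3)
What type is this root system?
D_4 (so(8))

Compute the Cartan integers a_ij = 2(alpha_i, alpha_j)/(alpha_j, alpha_j); the resulting 4x4 Cartan matrix is
[[2, -1, -1, -1], [-1, 2, 0, 0], [-1, 0, 2, 0], [-1, 0, 0, 2]].
All simple roots have the same length, so the diagram is simply laced. The associated Dynkin diagram is a chain of 2 nodes with a fork of two nodes at one end (D_4), so the type is D_4 (the algebra so(8)).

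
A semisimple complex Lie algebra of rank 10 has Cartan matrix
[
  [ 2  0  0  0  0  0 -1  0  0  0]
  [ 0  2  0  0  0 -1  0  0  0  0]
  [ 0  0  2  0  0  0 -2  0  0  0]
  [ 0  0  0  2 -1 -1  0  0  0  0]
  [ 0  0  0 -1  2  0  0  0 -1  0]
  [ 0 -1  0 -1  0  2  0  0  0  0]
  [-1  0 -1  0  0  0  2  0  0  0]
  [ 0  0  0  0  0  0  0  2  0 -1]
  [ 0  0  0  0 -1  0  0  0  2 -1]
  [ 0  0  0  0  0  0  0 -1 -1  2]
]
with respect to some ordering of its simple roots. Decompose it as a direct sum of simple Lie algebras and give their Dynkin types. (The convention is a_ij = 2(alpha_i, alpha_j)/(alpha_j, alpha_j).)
type A_7 ⊕ type C_3

The diagram associated to this matrix has two connected components: the simple roots {alpha_2, alpha_4, alpha_5, alpha_6, alpha_8, alpha_9, alpha_10} form a chain of 7 nodes with single edges (A_7), and {alpha_1, alpha_3, alpha_7} form a chain of 3 nodes with a double edge at one end; the terminal node there is the unique long simple root (C_3). A semisimple Lie algebra decomposes uniquely as the direct sum of simple ideals, one per connected component of its Dynkin diagram, so g ≅ A_7 ⊕ C_3 (dimension 63 + 21 = 84).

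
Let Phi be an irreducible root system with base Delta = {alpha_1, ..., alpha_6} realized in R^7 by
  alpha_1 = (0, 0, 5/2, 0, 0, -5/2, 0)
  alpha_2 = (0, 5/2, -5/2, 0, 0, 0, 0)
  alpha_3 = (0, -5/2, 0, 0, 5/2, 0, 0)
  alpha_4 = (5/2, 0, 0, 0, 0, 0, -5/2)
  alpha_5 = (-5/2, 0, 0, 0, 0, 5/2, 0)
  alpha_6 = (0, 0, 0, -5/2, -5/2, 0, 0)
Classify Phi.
A_6 (sl(7))

Compute the Cartan integers a_ij = 2(alpha_i, alpha_j)/(alpha_j, alpha_j); the resulting 6x6 Cartan matrix is
[[2, -1, 0, 0, -1, 0], [-1, 2, -1, 0, 0, 0], [0, -1, 2, 0, 0, -1], [0, 0, 0, 2, -1, 0], [-1, 0, 0, -1, 2, 0], [0, 0, -1, 0, 0, 2]].
All simple roots have the same length, so the diagram is simply laced. The associated Dynkin diagram is a chain of 6 nodes with single edges (A_6), so the type is A_6 (the algebra sl(7)).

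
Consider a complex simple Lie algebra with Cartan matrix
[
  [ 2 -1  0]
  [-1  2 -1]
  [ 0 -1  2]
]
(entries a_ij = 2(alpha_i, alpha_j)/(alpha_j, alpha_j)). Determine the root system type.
The matrix has rank 3 with 2's on the diagonal. Reading the off-diagonal entries as Dynkin edges (a single edge where a_ij = a_ji = -1; a double or triple edge where a_ij * a_ji = 2 or 3), the diagram is a chain of 3 nodes with single edges (A_3). One simple-root ordering that puts it in standard form is (alpha_3, alpha_2, alpha_1). So the algebra is type A_3, i.e. sl(4).

A3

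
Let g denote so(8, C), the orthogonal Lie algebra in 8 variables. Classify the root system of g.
type D_4

This is so(8) with 8 even, which has dimension 8(8-1)/2 = 28 and rank 8/2 = 4. In the classification of classical Lie algebras, the orthogonal algebra so(2n) in an even number of variables has type D_n; here n = 4, so the Dynkin diagram is a chain of 2 nodes with a fork of two nodes at one end (D_4). Hence the type is D_4.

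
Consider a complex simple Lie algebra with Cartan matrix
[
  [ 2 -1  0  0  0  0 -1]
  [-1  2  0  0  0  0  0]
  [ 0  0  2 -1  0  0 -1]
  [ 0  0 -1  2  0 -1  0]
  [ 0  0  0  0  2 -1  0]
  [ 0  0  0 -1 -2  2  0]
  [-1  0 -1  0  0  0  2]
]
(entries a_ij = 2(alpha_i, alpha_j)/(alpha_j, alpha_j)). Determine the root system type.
The matrix has rank 7 with 2's on the diagonal. Reading the off-diagonal entries as Dynkin edges (a single edge where a_ij = a_ji = -1; a double or triple edge where a_ij * a_ji = 2 or 3), the diagram is a chain of 7 nodes with a double edge at one end; the terminal node there is the unique short simple root (B_7). One simple-root ordering that puts it in standard form is (alpha_2, alpha_1, alpha_7, alpha_3, alpha_4, alpha_6, alpha_5). So the algebra is type B_7, i.e. so(15).

B7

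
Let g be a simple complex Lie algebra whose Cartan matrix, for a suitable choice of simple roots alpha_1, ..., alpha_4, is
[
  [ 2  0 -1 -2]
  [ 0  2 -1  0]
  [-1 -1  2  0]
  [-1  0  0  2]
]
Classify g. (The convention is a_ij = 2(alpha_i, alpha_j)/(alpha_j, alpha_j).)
B4

The matrix has rank 4 with 2's on the diagonal. Reading the off-diagonal entries as Dynkin edges (a single edge where a_ij = a_ji = -1; a double or triple edge where a_ij * a_ji = 2 or 3), the diagram is a chain of 4 nodes with a double edge at one end; the terminal node there is the unique short simple root (B_4). One simple-root ordering that puts it in standard form is (alpha_2, alpha_3, alpha_1, alpha_4). So the algebra is type B_4, i.e. so(9).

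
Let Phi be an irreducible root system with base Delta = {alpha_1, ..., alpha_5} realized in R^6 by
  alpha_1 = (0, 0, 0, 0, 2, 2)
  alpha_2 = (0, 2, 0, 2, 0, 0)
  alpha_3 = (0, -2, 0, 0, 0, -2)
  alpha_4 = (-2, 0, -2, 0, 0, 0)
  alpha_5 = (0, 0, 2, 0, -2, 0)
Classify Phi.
Compute the Cartan integers a_ij = 2(alpha_i, alpha_j)/(alpha_j, alpha_j); the resulting 5x5 Cartan matrix is
[[2, 0, -1, 0, -1], [0, 2, -1, 0, 0], [-1, -1, 2, 0, 0], [0, 0, 0, 2, -1], [-1, 0, 0, -1, 2]].
All simple roots have the same length, so the diagram is simply laced. The associated Dynkin diagram is a chain of 5 nodes with single edges (A_5), so the type is A_5 (the algebra sl(6)).

A_5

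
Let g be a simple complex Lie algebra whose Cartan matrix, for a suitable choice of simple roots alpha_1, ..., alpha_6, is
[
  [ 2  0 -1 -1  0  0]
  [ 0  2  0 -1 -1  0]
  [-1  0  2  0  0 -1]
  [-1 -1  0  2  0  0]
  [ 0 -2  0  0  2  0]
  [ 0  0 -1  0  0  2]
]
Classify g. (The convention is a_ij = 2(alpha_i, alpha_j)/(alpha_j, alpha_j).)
The matrix has rank 6 with 2's on the diagonal. Reading the off-diagonal entries as Dynkin edges (a single edge where a_ij = a_ji = -1; a double or triple edge where a_ij * a_ji = 2 or 3), the diagram is a chain of 6 nodes with a double edge at one end; the terminal node there is the unique long simple root (C_6). One simple-root ordering that puts it in standard form is (alpha_6, alpha_3, alpha_1, alpha_4, alpha_2, alpha_5). So the algebra is type C_6, i.e. sp(12).

C_6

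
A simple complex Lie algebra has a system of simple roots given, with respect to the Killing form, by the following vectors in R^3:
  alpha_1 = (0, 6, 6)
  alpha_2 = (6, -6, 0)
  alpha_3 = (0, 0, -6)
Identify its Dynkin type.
B_3

Compute the Cartan integers a_ij = 2(alpha_i, alpha_j)/(alpha_j, alpha_j); the resulting 3x3 Cartan matrix is
[[2, -1, -2], [-1, 2, 0], [-1, 0, 2]].
The roots have two lengths (squared-length ratio 2:1); the short ones are alpha_{3}. The associated Dynkin diagram is a chain of 3 nodes with a double edge at one end; the terminal node there is the unique short simple root (B_3), so the type is B_3 (the algebra so(7)).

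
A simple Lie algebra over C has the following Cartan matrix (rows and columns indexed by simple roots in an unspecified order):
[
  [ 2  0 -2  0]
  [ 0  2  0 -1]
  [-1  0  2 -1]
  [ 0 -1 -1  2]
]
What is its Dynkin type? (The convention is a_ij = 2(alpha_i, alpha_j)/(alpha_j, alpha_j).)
C_4 (sp(8))

The matrix has rank 4 with 2's on the diagonal. Reading the off-diagonal entries as Dynkin edges (a single edge where a_ij = a_ji = -1; a double or triple edge where a_ij * a_ji = 2 or 3), the diagram is a chain of 4 nodes with a double edge at one end; the terminal node there is the unique long simple root (C_4). One simple-root ordering that puts it in standard form is (alpha_2, alpha_4, alpha_3, alpha_1). So the algebra is type C_4, i.e. sp(8).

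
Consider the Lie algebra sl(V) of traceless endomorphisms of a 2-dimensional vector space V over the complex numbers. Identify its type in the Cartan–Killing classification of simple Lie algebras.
type A_1

This is sl(2), which has dimension 2^2 - 1 = 3 and rank 2 - 1 = 1 (a Cartan subalgebra is the diagonal traceless matrices). In the classification of classical Lie algebras, the special linear algebra sl(n+1) has type A_n; here n = 1, so the Dynkin diagram is a chain of 1 nodes with single edges (A_1). Hence the type is A_1.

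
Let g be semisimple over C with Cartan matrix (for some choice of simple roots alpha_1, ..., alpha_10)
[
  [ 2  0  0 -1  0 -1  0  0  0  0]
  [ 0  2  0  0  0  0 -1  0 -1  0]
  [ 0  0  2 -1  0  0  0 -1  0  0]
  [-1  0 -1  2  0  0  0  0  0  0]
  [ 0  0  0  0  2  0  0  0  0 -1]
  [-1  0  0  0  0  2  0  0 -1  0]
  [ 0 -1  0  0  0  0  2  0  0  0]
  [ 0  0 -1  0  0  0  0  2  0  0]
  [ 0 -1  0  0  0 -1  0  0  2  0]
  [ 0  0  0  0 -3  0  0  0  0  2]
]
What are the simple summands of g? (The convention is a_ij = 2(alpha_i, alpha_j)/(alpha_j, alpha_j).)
A_8 ⊕ G_2

The diagram associated to this matrix has two connected components: the simple roots {alpha_1, alpha_2, alpha_3, alpha_4, alpha_6, alpha_7, alpha_8, alpha_9} form a chain of 8 nodes with single edges (A_8), and {alpha_5, alpha_10} form two nodes joined by a triple edge (G_2). A semisimple Lie algebra decomposes uniquely as the direct sum of simple ideals, one per connected component of its Dynkin diagram, so g ≅ A_8 ⊕ G_2 (dimension 80 + 14 = 94).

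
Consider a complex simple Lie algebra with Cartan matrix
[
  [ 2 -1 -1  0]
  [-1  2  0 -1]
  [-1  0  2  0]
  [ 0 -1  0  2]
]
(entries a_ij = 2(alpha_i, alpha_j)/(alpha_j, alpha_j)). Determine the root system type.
The matrix has rank 4 with 2's on the diagonal. Reading the off-diagonal entries as Dynkin edges (a single edge where a_ij = a_ji = -1; a double or triple edge where a_ij * a_ji = 2 or 3), the diagram is a chain of 4 nodes with single edges (A_4). One simple-root ordering that puts it in standard form is (alpha_4, alpha_2, alpha_1, alpha_3). So the algebra is type A_4, i.e. sl(5).

type A_4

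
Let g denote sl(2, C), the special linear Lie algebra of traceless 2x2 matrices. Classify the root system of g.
A1

This is sl(2), which has dimension 2^2 - 1 = 3 and rank 2 - 1 = 1 (a Cartan subalgebra is the diagonal traceless matrices). In the classification of classical Lie algebras, the special linear algebra sl(n+1) has type A_n; here n = 1, so the Dynkin diagram is a chain of 1 nodes with single edges (A_1). Hence the type is A_1.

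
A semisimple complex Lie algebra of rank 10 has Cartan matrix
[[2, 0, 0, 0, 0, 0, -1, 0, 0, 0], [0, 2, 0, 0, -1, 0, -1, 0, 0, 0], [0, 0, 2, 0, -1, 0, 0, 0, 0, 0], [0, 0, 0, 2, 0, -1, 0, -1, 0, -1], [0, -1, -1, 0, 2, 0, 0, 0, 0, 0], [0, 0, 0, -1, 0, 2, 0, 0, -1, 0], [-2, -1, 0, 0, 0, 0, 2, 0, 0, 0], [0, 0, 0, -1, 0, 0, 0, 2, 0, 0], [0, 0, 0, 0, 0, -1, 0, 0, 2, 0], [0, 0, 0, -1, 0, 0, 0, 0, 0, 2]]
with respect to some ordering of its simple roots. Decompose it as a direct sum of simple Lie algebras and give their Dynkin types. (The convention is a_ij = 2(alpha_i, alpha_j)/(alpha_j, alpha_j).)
The diagram associated to this matrix has two connected components: the simple roots {alpha_1, alpha_2, alpha_3, alpha_5, alpha_7} form a chain of 5 nodes with a double edge at one end; the terminal node there is the unique short simple root (B_5), and {alpha_4, alpha_6, alpha_8, alpha_9, alpha_10} form a chain of 3 nodes with a fork of two nodes at one end (D_5). A semisimple Lie algebra decomposes uniquely as the direct sum of simple ideals, one per connected component of its Dynkin diagram, so g ≅ B_5 ⊕ D_5 (dimension 55 + 45 = 100).

B_5 + D_5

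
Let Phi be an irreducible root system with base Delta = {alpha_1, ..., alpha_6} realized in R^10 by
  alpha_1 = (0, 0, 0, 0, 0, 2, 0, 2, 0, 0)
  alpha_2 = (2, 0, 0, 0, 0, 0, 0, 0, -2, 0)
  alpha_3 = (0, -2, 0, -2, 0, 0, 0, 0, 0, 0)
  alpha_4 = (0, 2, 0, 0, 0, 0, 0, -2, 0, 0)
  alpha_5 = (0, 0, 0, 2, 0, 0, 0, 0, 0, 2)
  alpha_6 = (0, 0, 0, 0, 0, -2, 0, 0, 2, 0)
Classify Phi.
Compute the Cartan integers a_ij = 2(alpha_i, alpha_j)/(alpha_j, alpha_j); the resulting 6x6 Cartan matrix is
[[2, 0, 0, -1, 0, -1], [0, 2, 0, 0, 0, -1], [0, 0, 2, -1, -1, 0], [-1, 0, -1, 2, 0, 0], [0, 0, -1, 0, 2, 0], [-1, -1, 0, 0, 0, 2]].
All simple roots have the same length, so the diagram is simply laced. The associated Dynkin diagram is a chain of 6 nodes with single edges (A_6), so the type is A_6 (the algebra sl(7)).

A6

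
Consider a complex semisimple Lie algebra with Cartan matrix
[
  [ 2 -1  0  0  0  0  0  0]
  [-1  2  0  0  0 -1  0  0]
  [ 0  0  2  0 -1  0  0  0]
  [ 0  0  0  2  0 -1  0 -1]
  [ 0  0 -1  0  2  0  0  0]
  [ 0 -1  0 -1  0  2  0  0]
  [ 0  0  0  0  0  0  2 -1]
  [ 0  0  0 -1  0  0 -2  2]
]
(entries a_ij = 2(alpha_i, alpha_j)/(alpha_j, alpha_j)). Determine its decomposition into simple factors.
A_2 ⊕ B_6

The diagram associated to this matrix has two connected components: the simple roots {alpha_3, alpha_5} form a chain of 2 nodes with single edges (A_2), and {alpha_1, alpha_2, alpha_4, alpha_6, alpha_7, alpha_8} form a chain of 6 nodes with a double edge at one end; the terminal node there is the unique short simple root (B_6). A semisimple Lie algebra decomposes uniquely as the direct sum of simple ideals, one per connected component of its Dynkin diagram, so g ≅ A_2 ⊕ B_6 (dimension 8 + 78 = 86).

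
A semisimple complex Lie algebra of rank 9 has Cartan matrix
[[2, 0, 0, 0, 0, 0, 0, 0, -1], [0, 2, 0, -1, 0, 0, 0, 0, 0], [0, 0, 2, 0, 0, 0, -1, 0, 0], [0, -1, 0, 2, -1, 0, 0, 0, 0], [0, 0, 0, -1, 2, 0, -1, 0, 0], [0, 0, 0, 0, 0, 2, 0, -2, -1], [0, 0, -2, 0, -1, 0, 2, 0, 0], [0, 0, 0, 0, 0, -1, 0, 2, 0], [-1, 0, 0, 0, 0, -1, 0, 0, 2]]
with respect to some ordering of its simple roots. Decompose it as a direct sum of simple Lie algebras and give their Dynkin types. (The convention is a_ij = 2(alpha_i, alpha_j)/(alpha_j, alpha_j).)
The diagram associated to this matrix has two connected components: the simple roots {alpha_1, alpha_6, alpha_8, alpha_9} form a chain of 4 nodes with a double edge at one end; the terminal node there is the unique short simple root (B_4), and {alpha_2, alpha_3, alpha_4, alpha_5, alpha_7} form a chain of 5 nodes with a double edge at one end; the terminal node there is the unique short simple root (B_5). A semisimple Lie algebra decomposes uniquely as the direct sum of simple ideals, one per connected component of its Dynkin diagram, so g ≅ B_4 ⊕ B_5 (dimension 36 + 55 = 91).

type B_4 ⊕ type B_5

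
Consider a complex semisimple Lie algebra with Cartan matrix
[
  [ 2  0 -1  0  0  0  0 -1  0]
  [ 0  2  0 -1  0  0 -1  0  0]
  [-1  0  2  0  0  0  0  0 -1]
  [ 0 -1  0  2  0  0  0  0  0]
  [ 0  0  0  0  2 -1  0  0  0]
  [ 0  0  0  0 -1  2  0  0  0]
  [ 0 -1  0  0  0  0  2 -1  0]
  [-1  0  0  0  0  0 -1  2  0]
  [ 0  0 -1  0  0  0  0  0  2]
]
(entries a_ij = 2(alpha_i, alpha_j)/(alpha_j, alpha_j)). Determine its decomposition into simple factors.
The diagram associated to this matrix has two connected components: the simple roots {alpha_5, alpha_6} form a chain of 2 nodes with single edges (A_2), and {alpha_1, alpha_2, alpha_3, alpha_4, alpha_7, alpha_8, alpha_9} form a chain of 7 nodes with single edges (A_7). A semisimple Lie algebra decomposes uniquely as the direct sum of simple ideals, one per connected component of its Dynkin diagram, so g ≅ A_2 ⊕ A_7 (dimension 8 + 63 = 71).

A_2 ⊕ A_7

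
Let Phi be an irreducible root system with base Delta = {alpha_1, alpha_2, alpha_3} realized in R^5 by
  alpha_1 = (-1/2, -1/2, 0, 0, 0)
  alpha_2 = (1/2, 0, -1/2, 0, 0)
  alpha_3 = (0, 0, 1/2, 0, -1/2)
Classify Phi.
Compute the Cartan integers a_ij = 2(alpha_i, alpha_j)/(alpha_j, alpha_j); the resulting 3x3 Cartan matrix is
[[2, -1, 0], [-1, 2, -1], [0, -1, 2]].
All simple roots have the same length, so the diagram is simply laced. The associated Dynkin diagram is a chain of 3 nodes with single edges (A_3), so the type is A_3 (the algebra sl(4)).

A3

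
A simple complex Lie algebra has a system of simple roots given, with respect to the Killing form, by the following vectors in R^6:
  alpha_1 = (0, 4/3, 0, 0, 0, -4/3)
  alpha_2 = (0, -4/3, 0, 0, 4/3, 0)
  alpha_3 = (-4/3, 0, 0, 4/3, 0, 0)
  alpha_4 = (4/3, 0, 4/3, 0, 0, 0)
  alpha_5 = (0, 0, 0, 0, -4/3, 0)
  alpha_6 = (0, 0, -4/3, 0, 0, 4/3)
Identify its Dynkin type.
Compute the Cartan integers a_ij = 2(alpha_i, alpha_j)/(alpha_j, alpha_j); the resulting 6x6 Cartan matrix is
[[2, -1, 0, 0, 0, -1], [-1, 2, 0, 0, -2, 0], [0, 0, 2, -1, 0, 0], [0, 0, -1, 2, 0, -1], [0, -1, 0, 0, 2, 0], [-1, 0, 0, -1, 0, 2]].
The roots have two lengths (squared-length ratio 2:1); the short ones are alpha_{5}. The associated Dynkin diagram is a chain of 6 nodes with a double edge at one end; the terminal node there is the unique short simple root (B_6), so the type is B_6 (the algebra so(13)).

B_6 (so(13))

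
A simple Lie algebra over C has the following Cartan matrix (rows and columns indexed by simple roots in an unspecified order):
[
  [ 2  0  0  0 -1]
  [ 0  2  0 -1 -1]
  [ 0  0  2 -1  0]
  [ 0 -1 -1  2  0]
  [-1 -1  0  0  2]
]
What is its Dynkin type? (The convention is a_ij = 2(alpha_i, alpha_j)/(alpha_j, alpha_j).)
A_5 (sl(6))

The matrix has rank 5 with 2's on the diagonal. Reading the off-diagonal entries as Dynkin edges (a single edge where a_ij = a_ji = -1; a double or triple edge where a_ij * a_ji = 2 or 3), the diagram is a chain of 5 nodes with single edges (A_5). One simple-root ordering that puts it in standard form is (alpha_3, alpha_4, alpha_2, alpha_5, alpha_1). So the algebra is type A_5, i.e. sl(6).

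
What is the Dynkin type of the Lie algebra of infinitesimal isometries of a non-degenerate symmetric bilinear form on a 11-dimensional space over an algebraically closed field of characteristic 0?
This is so(11) with 11 odd, which has dimension 11(11-1)/2 = 55 and rank (11-1)/2 = 5. In the classification of classical Lie algebras, the orthogonal algebra so(2n+1) in an odd number of variables has type B_n; here n = 5, so the Dynkin diagram is a chain of 5 nodes with a double edge at one end; the terminal node there is the unique short simple root (B_5). Hence the type is B_5.

B_5 (so(11))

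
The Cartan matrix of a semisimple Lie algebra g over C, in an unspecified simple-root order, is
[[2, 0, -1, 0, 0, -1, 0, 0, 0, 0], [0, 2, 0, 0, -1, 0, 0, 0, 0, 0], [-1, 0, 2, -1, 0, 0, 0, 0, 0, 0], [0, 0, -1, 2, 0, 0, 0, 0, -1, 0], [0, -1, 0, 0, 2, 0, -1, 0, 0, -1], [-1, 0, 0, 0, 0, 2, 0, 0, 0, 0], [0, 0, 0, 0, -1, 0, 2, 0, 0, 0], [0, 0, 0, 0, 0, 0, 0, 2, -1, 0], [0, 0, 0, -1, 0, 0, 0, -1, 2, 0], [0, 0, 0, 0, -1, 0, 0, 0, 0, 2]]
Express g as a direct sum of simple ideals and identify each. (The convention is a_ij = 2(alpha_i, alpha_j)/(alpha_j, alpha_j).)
type A_6 + type D_4

The diagram associated to this matrix has two connected components: the simple roots {alpha_1, alpha_3, alpha_4, alpha_6, alpha_8, alpha_9} form a chain of 6 nodes with single edges (A_6), and {alpha_2, alpha_5, alpha_7, alpha_10} form a chain of 2 nodes with a fork of two nodes at one end (D_4). A semisimple Lie algebra decomposes uniquely as the direct sum of simple ideals, one per connected component of its Dynkin diagram, so g ≅ A_6 ⊕ D_4 (dimension 48 + 28 = 76).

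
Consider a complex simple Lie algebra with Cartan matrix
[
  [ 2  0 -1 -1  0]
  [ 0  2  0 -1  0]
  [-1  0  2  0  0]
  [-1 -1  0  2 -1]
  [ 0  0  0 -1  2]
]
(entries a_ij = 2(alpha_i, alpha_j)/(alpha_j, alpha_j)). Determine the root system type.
D5

The matrix has rank 5 with 2's on the diagonal. Reading the off-diagonal entries as Dynkin edges (a single edge where a_ij = a_ji = -1; a double or triple edge where a_ij * a_ji = 2 or 3), the diagram is a chain of 3 nodes with a fork of two nodes at one end (D_5). One simple-root ordering that puts it in standard form is (alpha_3, alpha_1, alpha_4, alpha_5, alpha_2). So the algebra is type D_5, i.e. so(10).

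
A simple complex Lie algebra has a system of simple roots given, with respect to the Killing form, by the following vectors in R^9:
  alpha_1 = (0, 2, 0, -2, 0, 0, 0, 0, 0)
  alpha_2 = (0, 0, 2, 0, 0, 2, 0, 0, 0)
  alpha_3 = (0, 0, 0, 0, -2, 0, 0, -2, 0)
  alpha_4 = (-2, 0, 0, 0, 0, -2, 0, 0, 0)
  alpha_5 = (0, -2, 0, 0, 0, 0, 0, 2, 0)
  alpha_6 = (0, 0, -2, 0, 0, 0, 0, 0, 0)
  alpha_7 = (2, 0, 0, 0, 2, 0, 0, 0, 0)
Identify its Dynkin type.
B_7 (so(15))

Compute the Cartan integers a_ij = 2(alpha_i, alpha_j)/(alpha_j, alpha_j); the resulting 7x7 Cartan matrix is
[[2, 0, 0, 0, -1, 0, 0], [0, 2, 0, -1, 0, -2, 0], [0, 0, 2, 0, -1, 0, -1], [0, -1, 0, 2, 0, 0, -1], [-1, 0, -1, 0, 2, 0, 0], [0, -1, 0, 0, 0, 2, 0], [0, 0, -1, -1, 0, 0, 2]].
The roots have two lengths (squared-length ratio 2:1); the short ones are alpha_{6}. The associated Dynkin diagram is a chain of 7 nodes with a double edge at one end; the terminal node there is the unique short simple root (B_7), so the type is B_7 (the algebra so(15)).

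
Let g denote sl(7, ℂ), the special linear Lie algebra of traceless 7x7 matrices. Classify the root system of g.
This is sl(7), which has dimension 7^2 - 1 = 48 and rank 7 - 1 = 6 (a Cartan subalgebra is the diagonal traceless matrices). In the classification of classical Lie algebras, the special linear algebra sl(n+1) has type A_n; here n = 6, so the Dynkin diagram is a chain of 6 nodes with single edges (A_6). Hence the type is A_6.

type A_6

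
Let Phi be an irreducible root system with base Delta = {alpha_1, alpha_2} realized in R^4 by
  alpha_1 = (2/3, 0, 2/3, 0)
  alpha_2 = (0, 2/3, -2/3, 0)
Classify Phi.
A2

Compute the Cartan integers a_ij = 2(alpha_i, alpha_j)/(alpha_j, alpha_j); the resulting 2x2 Cartan matrix is
[[2, -1], [-1, 2]].
All simple roots have the same length, so the diagram is simply laced. The associated Dynkin diagram is a chain of 2 nodes with single edges (A_2), so the type is A_2 (the algebra sl(3)).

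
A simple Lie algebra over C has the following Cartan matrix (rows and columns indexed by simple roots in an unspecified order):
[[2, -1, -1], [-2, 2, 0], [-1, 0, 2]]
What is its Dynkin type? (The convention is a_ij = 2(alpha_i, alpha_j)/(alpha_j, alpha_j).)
The matrix has rank 3 with 2's on the diagonal. Reading the off-diagonal entries as Dynkin edges (a single edge where a_ij = a_ji = -1; a double or triple edge where a_ij * a_ji = 2 or 3), the diagram is a chain of 3 nodes with a double edge at one end; the terminal node there is the unique long simple root (C_3). One simple-root ordering that puts it in standard form is (alpha_3, alpha_1, alpha_2). So the algebra is type C_3, i.e. sp(6).

C3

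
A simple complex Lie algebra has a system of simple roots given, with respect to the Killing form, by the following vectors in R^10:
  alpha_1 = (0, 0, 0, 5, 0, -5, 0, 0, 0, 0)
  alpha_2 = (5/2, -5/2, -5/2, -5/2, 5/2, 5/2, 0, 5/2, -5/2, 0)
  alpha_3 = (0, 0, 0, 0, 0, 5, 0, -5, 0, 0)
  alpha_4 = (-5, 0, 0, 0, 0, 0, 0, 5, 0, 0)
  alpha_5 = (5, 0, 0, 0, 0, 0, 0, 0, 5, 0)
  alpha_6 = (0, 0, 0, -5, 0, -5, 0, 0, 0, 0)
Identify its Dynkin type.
Compute the Cartan integers a_ij = 2(alpha_i, alpha_j)/(alpha_j, alpha_j); the resulting 6x6 Cartan matrix is
[[2, -1, -1, 0, 0, 0], [-1, 2, 0, 0, 0, 0], [-1, 0, 2, -1, 0, -1], [0, 0, -1, 2, -1, 0], [0, 0, 0, -1, 2, 0], [0, 0, -1, 0, 0, 2]].
All simple roots have the same length, so the diagram is simply laced. The associated Dynkin diagram is a chain of 5 nodes with one extra node attached to the third node from one end (E_6), so the type is E_6.

type E_6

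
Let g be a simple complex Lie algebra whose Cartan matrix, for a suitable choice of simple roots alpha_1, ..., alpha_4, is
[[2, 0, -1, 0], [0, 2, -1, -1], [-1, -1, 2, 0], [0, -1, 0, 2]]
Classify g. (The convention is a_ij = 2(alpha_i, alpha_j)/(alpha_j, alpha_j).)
A_4 (sl(5))

The matrix has rank 4 with 2's on the diagonal. Reading the off-diagonal entries as Dynkin edges (a single edge where a_ij = a_ji = -1; a double or triple edge where a_ij * a_ji = 2 or 3), the diagram is a chain of 4 nodes with single edges (A_4). One simple-root ordering that puts it in standard form is (alpha_1, alpha_3, alpha_2, alpha_4). So the algebra is type A_4, i.e. sl(5).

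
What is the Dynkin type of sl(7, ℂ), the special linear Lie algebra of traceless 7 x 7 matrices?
A_6

This is sl(7), which has dimension 7^2 - 1 = 48 and rank 7 - 1 = 6 (a Cartan subalgebra is the diagonal traceless matrices). In the classification of classical Lie algebras, the special linear algebra sl(n+1) has type A_n; here n = 6, so the Dynkin diagram is a chain of 6 nodes with single edges (A_6). Hence the type is A_6.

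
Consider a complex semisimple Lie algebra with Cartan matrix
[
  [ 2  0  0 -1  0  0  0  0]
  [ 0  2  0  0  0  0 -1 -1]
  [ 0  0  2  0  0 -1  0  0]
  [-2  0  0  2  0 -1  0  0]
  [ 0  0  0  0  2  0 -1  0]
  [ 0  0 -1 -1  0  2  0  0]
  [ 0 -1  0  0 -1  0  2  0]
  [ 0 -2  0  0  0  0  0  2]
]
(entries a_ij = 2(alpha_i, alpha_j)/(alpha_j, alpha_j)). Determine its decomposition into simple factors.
B4 ⊕ C4

The diagram associated to this matrix has two connected components: the simple roots {alpha_1, alpha_3, alpha_4, alpha_6} form a chain of 4 nodes with a double edge at one end; the terminal node there is the unique short simple root (B_4), and {alpha_2, alpha_5, alpha_7, alpha_8} form a chain of 4 nodes with a double edge at one end; the terminal node there is the unique long simple root (C_4). A semisimple Lie algebra decomposes uniquely as the direct sum of simple ideals, one per connected component of its Dynkin diagram, so g ≅ B_4 ⊕ C_4 (dimension 36 + 36 = 72).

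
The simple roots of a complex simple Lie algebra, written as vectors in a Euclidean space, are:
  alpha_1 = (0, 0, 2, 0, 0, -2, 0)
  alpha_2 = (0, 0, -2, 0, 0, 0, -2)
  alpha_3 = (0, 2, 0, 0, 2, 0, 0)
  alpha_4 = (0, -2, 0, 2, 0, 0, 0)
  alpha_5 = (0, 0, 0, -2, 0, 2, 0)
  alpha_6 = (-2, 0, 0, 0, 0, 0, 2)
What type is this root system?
A_6 (sl(7))

Compute the Cartan integers a_ij = 2(alpha_i, alpha_j)/(alpha_j, alpha_j); the resulting 6x6 Cartan matrix is
[[2, -1, 0, 0, -1, 0], [-1, 2, 0, 0, 0, -1], [0, 0, 2, -1, 0, 0], [0, 0, -1, 2, -1, 0], [-1, 0, 0, -1, 2, 0], [0, -1, 0, 0, 0, 2]].
All simple roots have the same length, so the diagram is simply laced. The associated Dynkin diagram is a chain of 6 nodes with single edges (A_6), so the type is A_6 (the algebra sl(7)).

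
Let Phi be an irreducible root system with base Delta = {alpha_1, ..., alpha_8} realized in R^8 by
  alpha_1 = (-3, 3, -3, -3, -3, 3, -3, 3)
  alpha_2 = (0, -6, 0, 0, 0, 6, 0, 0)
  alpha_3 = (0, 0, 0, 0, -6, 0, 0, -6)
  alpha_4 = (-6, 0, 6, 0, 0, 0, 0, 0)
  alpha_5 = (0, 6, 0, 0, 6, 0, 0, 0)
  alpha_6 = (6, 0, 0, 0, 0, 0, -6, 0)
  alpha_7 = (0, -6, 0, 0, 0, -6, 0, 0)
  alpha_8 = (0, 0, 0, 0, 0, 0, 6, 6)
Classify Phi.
Compute the Cartan integers a_ij = 2(alpha_i, alpha_j)/(alpha_j, alpha_j); the resulting 8x8 Cartan matrix is
[[2, 0, 0, 0, 0, 0, -1, 0], [0, 2, 0, 0, -1, 0, 0, 0], [0, 0, 2, 0, -1, 0, 0, -1], [0, 0, 0, 2, 0, -1, 0, 0], [0, -1, -1, 0, 2, 0, -1, 0], [0, 0, 0, -1, 0, 2, 0, -1], [-1, 0, 0, 0, -1, 0, 2, 0], [0, 0, -1, 0, 0, -1, 0, 2]].
All simple roots have the same length, so the diagram is simply laced. The associated Dynkin diagram is a chain of 7 nodes with one extra node attached to the third node from one end (E_8), so the type is E_8.

E_8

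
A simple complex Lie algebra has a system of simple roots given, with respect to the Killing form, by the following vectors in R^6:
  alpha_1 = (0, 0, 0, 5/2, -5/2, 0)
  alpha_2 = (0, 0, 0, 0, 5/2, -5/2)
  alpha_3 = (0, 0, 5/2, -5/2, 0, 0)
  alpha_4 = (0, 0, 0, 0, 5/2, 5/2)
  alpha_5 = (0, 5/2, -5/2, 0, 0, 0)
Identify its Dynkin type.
Compute the Cartan integers a_ij = 2(alpha_i, alpha_j)/(alpha_j, alpha_j); the resulting 5x5 Cartan matrix is
[[2, -1, -1, -1, 0], [-1, 2, 0, 0, 0], [-1, 0, 2, 0, -1], [-1, 0, 0, 2, 0], [0, 0, -1, 0, 2]].
All simple roots have the same length, so the diagram is simply laced. The associated Dynkin diagram is a chain of 3 nodes with a fork of two nodes at one end (D_5), so the type is D_5 (the algebra so(10)).

D_5 (so(10))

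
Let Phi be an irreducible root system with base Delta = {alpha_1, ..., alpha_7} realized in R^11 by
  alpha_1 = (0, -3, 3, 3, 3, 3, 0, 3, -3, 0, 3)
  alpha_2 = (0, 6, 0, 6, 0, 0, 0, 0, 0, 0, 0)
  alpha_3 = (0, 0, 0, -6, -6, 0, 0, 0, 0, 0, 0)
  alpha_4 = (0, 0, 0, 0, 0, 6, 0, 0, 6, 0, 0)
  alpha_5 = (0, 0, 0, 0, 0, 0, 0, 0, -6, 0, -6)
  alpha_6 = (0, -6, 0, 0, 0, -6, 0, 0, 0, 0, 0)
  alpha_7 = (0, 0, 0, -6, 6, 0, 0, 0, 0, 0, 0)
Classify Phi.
type E_7

Compute the Cartan integers a_ij = 2(alpha_i, alpha_j)/(alpha_j, alpha_j); the resulting 7x7 Cartan matrix is
[[2, 0, -1, 0, 0, 0, 0], [0, 2, -1, 0, 0, -1, -1], [-1, -1, 2, 0, 0, 0, 0], [0, 0, 0, 2, -1, -1, 0], [0, 0, 0, -1, 2, 0, 0], [0, -1, 0, -1, 0, 2, 0], [0, -1, 0, 0, 0, 0, 2]].
All simple roots have the same length, so the diagram is simply laced. The associated Dynkin diagram is a chain of 6 nodes with one extra node attached to the third node from one end (E_7), so the type is E_7.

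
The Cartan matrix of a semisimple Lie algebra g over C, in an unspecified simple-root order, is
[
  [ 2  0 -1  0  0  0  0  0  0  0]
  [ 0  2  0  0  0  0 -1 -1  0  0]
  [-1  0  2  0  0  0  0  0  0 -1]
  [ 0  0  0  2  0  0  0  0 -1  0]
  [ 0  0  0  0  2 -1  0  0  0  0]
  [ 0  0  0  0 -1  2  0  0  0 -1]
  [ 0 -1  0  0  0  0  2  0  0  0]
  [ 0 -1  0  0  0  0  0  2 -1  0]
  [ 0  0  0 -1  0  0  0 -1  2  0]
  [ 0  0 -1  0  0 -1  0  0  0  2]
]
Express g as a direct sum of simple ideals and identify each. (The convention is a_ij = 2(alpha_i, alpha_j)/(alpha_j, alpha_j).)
type A_5 + type A_5

The diagram associated to this matrix has two connected components: the simple roots {alpha_1, alpha_3, alpha_5, alpha_6, alpha_10} form a chain of 5 nodes with single edges (A_5), and {alpha_2, alpha_4, alpha_7, alpha_8, alpha_9} form a chain of 5 nodes with single edges (A_5). A semisimple Lie algebra decomposes uniquely as the direct sum of simple ideals, one per connected component of its Dynkin diagram, so g ≅ A_5 ⊕ A_5 (dimension 35 + 35 = 70).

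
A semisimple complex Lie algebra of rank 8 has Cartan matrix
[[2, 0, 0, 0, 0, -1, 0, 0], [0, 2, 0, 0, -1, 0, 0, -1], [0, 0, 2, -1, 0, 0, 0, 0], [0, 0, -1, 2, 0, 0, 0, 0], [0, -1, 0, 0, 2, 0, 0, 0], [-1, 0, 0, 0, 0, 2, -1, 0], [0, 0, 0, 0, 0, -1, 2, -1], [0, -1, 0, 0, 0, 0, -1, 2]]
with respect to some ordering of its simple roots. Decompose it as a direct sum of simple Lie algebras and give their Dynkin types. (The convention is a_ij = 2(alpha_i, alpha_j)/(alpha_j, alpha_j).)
A2 + A6

The diagram associated to this matrix has two connected components: the simple roots {alpha_3, alpha_4} form a chain of 2 nodes with single edges (A_2), and {alpha_1, alpha_2, alpha_5, alpha_6, alpha_7, alpha_8} form a chain of 6 nodes with single edges (A_6). A semisimple Lie algebra decomposes uniquely as the direct sum of simple ideals, one per connected component of its Dynkin diagram, so g ≅ A_2 ⊕ A_6 (dimension 8 + 48 = 56).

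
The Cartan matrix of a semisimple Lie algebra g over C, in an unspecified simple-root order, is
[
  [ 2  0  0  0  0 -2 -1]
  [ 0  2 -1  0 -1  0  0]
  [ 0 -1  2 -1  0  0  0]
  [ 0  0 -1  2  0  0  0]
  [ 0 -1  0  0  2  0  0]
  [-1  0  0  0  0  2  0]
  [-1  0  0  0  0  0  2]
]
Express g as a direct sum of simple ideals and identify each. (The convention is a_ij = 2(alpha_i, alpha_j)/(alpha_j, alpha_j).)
The diagram associated to this matrix has two connected components: the simple roots {alpha_2, alpha_3, alpha_4, alpha_5} form a chain of 4 nodes with single edges (A_4), and {alpha_1, alpha_6, alpha_7} form a chain of 3 nodes with a double edge at one end; the terminal node there is the unique short simple root (B_3). A semisimple Lie algebra decomposes uniquely as the direct sum of simple ideals, one per connected component of its Dynkin diagram, so g ≅ A_4 ⊕ B_3 (dimension 24 + 21 = 45).

A4 ⊕ B3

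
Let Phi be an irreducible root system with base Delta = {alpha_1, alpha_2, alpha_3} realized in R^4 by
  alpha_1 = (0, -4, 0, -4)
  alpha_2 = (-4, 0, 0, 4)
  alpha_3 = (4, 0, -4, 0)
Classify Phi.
Compute the Cartan integers a_ij = 2(alpha_i, alpha_j)/(alpha_j, alpha_j); the resulting 3x3 Cartan matrix is
[[2, -1, 0], [-1, 2, -1], [0, -1, 2]].
All simple roots have the same length, so the diagram is simply laced. The associated Dynkin diagram is a chain of 3 nodes with single edges (A_3), so the type is A_3 (the algebra sl(4)).

A3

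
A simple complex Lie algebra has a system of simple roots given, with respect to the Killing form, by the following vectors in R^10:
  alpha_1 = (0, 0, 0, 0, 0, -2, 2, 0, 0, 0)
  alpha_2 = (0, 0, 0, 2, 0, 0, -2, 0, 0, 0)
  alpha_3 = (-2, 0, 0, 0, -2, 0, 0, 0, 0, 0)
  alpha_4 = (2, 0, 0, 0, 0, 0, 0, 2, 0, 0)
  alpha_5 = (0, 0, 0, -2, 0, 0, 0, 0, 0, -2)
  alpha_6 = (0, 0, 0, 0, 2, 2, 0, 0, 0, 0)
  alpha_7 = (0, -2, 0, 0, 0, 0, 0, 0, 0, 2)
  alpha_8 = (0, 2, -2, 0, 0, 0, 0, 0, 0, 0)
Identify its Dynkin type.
Compute the Cartan integers a_ij = 2(alpha_i, alpha_j)/(alpha_j, alpha_j); the resulting 8x8 Cartan matrix is
[[2, -1, 0, 0, 0, -1, 0, 0], [-1, 2, 0, 0, -1, 0, 0, 0], [0, 0, 2, -1, 0, -1, 0, 0], [0, 0, -1, 2, 0, 0, 0, 0], [0, -1, 0, 0, 2, 0, -1, 0], [-1, 0, -1, 0, 0, 2, 0, 0], [0, 0, 0, 0, -1, 0, 2, -1], [0, 0, 0, 0, 0, 0, -1, 2]].
All simple roots have the same length, so the diagram is simply laced. The associated Dynkin diagram is a chain of 8 nodes with single edges (A_8), so the type is A_8 (the algebra sl(9)).

A8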